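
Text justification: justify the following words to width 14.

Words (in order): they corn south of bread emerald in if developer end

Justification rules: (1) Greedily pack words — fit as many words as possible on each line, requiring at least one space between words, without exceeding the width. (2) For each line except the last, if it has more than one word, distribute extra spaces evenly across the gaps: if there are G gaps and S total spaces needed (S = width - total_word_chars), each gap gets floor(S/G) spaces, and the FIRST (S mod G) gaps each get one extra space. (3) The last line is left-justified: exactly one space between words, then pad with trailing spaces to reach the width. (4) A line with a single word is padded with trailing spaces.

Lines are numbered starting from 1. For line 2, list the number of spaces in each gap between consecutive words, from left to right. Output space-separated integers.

Line 1: ['they', 'corn'] (min_width=9, slack=5)
Line 2: ['south', 'of', 'bread'] (min_width=14, slack=0)
Line 3: ['emerald', 'in', 'if'] (min_width=13, slack=1)
Line 4: ['developer', 'end'] (min_width=13, slack=1)

Answer: 1 1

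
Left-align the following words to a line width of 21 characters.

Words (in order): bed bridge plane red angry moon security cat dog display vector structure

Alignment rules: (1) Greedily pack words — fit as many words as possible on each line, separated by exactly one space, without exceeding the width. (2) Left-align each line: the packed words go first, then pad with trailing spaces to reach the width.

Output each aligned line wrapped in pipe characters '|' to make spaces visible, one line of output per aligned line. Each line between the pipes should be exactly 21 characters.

Line 1: ['bed', 'bridge', 'plane', 'red'] (min_width=20, slack=1)
Line 2: ['angry', 'moon', 'security'] (min_width=19, slack=2)
Line 3: ['cat', 'dog', 'display'] (min_width=15, slack=6)
Line 4: ['vector', 'structure'] (min_width=16, slack=5)

Answer: |bed bridge plane red |
|angry moon security  |
|cat dog display      |
|vector structure     |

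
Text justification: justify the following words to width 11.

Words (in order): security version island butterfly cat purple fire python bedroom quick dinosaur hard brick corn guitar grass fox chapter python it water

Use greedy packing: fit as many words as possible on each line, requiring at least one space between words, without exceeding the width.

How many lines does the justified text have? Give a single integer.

Answer: 15

Derivation:
Line 1: ['security'] (min_width=8, slack=3)
Line 2: ['version'] (min_width=7, slack=4)
Line 3: ['island'] (min_width=6, slack=5)
Line 4: ['butterfly'] (min_width=9, slack=2)
Line 5: ['cat', 'purple'] (min_width=10, slack=1)
Line 6: ['fire', 'python'] (min_width=11, slack=0)
Line 7: ['bedroom'] (min_width=7, slack=4)
Line 8: ['quick'] (min_width=5, slack=6)
Line 9: ['dinosaur'] (min_width=8, slack=3)
Line 10: ['hard', 'brick'] (min_width=10, slack=1)
Line 11: ['corn', 'guitar'] (min_width=11, slack=0)
Line 12: ['grass', 'fox'] (min_width=9, slack=2)
Line 13: ['chapter'] (min_width=7, slack=4)
Line 14: ['python', 'it'] (min_width=9, slack=2)
Line 15: ['water'] (min_width=5, slack=6)
Total lines: 15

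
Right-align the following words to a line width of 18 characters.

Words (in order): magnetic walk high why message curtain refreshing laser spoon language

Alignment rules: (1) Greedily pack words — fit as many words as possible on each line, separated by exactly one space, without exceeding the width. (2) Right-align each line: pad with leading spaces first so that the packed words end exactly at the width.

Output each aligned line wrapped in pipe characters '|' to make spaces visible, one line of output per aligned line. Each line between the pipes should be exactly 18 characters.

Line 1: ['magnetic', 'walk', 'high'] (min_width=18, slack=0)
Line 2: ['why', 'message'] (min_width=11, slack=7)
Line 3: ['curtain', 'refreshing'] (min_width=18, slack=0)
Line 4: ['laser', 'spoon'] (min_width=11, slack=7)
Line 5: ['language'] (min_width=8, slack=10)

Answer: |magnetic walk high|
|       why message|
|curtain refreshing|
|       laser spoon|
|          language|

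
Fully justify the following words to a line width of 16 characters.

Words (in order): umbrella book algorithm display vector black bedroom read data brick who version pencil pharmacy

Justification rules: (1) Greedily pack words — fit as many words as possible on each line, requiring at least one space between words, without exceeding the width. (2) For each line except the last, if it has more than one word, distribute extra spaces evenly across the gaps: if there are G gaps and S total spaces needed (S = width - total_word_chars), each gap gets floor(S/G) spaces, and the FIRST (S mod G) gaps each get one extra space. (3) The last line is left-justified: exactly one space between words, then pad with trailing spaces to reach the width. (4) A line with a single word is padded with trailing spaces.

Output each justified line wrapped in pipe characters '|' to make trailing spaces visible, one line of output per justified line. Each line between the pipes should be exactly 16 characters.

Answer: |umbrella    book|
|algorithm       |
|display   vector|
|black    bedroom|
|read  data brick|
|who      version|
|pencil pharmacy |

Derivation:
Line 1: ['umbrella', 'book'] (min_width=13, slack=3)
Line 2: ['algorithm'] (min_width=9, slack=7)
Line 3: ['display', 'vector'] (min_width=14, slack=2)
Line 4: ['black', 'bedroom'] (min_width=13, slack=3)
Line 5: ['read', 'data', 'brick'] (min_width=15, slack=1)
Line 6: ['who', 'version'] (min_width=11, slack=5)
Line 7: ['pencil', 'pharmacy'] (min_width=15, slack=1)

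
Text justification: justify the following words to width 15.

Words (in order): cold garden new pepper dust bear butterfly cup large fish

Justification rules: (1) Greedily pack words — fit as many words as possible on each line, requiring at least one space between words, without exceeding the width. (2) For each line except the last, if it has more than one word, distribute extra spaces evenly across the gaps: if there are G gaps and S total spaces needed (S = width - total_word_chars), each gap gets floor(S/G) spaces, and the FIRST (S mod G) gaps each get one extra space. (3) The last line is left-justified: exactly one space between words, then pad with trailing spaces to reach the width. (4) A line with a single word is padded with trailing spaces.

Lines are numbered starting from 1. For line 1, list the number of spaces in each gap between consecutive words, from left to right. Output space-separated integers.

Answer: 1 1

Derivation:
Line 1: ['cold', 'garden', 'new'] (min_width=15, slack=0)
Line 2: ['pepper', 'dust'] (min_width=11, slack=4)
Line 3: ['bear', 'butterfly'] (min_width=14, slack=1)
Line 4: ['cup', 'large', 'fish'] (min_width=14, slack=1)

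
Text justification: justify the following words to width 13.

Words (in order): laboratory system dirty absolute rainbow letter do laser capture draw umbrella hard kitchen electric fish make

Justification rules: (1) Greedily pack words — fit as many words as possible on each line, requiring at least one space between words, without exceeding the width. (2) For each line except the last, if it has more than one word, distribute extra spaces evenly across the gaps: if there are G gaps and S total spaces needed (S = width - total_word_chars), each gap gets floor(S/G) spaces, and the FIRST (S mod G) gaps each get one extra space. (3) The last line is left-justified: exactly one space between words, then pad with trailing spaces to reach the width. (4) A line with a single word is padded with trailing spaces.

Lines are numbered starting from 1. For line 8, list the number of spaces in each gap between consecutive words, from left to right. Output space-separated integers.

Line 1: ['laboratory'] (min_width=10, slack=3)
Line 2: ['system', 'dirty'] (min_width=12, slack=1)
Line 3: ['absolute'] (min_width=8, slack=5)
Line 4: ['rainbow'] (min_width=7, slack=6)
Line 5: ['letter', 'do'] (min_width=9, slack=4)
Line 6: ['laser', 'capture'] (min_width=13, slack=0)
Line 7: ['draw', 'umbrella'] (min_width=13, slack=0)
Line 8: ['hard', 'kitchen'] (min_width=12, slack=1)
Line 9: ['electric', 'fish'] (min_width=13, slack=0)
Line 10: ['make'] (min_width=4, slack=9)

Answer: 2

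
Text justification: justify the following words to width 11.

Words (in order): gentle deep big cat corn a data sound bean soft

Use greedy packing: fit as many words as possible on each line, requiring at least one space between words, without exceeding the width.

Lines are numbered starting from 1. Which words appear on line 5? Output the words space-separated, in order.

Line 1: ['gentle', 'deep'] (min_width=11, slack=0)
Line 2: ['big', 'cat'] (min_width=7, slack=4)
Line 3: ['corn', 'a', 'data'] (min_width=11, slack=0)
Line 4: ['sound', 'bean'] (min_width=10, slack=1)
Line 5: ['soft'] (min_width=4, slack=7)

Answer: soft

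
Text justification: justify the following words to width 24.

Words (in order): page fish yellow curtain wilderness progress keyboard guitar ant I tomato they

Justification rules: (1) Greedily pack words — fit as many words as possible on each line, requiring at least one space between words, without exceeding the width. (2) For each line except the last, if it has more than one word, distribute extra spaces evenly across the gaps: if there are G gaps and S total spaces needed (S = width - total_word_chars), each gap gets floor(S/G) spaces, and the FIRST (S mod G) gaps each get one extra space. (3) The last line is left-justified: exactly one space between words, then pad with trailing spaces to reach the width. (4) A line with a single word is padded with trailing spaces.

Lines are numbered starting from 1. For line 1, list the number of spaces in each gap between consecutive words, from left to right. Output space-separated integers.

Line 1: ['page', 'fish', 'yellow', 'curtain'] (min_width=24, slack=0)
Line 2: ['wilderness', 'progress'] (min_width=19, slack=5)
Line 3: ['keyboard', 'guitar', 'ant', 'I'] (min_width=21, slack=3)
Line 4: ['tomato', 'they'] (min_width=11, slack=13)

Answer: 1 1 1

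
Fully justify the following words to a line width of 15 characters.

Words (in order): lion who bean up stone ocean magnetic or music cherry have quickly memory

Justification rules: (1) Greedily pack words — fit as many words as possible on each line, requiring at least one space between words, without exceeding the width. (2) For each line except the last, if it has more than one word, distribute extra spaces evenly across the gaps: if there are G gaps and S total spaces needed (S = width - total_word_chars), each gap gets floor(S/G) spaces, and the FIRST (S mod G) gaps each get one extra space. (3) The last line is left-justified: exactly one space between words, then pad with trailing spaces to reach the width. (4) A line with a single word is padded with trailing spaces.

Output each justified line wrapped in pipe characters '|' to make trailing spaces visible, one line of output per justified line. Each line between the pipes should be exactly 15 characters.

Line 1: ['lion', 'who', 'bean'] (min_width=13, slack=2)
Line 2: ['up', 'stone', 'ocean'] (min_width=14, slack=1)
Line 3: ['magnetic', 'or'] (min_width=11, slack=4)
Line 4: ['music', 'cherry'] (min_width=12, slack=3)
Line 5: ['have', 'quickly'] (min_width=12, slack=3)
Line 6: ['memory'] (min_width=6, slack=9)

Answer: |lion  who  bean|
|up  stone ocean|
|magnetic     or|
|music    cherry|
|have    quickly|
|memory         |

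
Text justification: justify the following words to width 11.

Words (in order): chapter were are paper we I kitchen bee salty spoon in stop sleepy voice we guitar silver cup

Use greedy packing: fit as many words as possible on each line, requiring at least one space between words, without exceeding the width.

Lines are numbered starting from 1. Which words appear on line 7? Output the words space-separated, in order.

Line 1: ['chapter'] (min_width=7, slack=4)
Line 2: ['were', 'are'] (min_width=8, slack=3)
Line 3: ['paper', 'we', 'I'] (min_width=10, slack=1)
Line 4: ['kitchen', 'bee'] (min_width=11, slack=0)
Line 5: ['salty', 'spoon'] (min_width=11, slack=0)
Line 6: ['in', 'stop'] (min_width=7, slack=4)
Line 7: ['sleepy'] (min_width=6, slack=5)
Line 8: ['voice', 'we'] (min_width=8, slack=3)
Line 9: ['guitar'] (min_width=6, slack=5)
Line 10: ['silver', 'cup'] (min_width=10, slack=1)

Answer: sleepy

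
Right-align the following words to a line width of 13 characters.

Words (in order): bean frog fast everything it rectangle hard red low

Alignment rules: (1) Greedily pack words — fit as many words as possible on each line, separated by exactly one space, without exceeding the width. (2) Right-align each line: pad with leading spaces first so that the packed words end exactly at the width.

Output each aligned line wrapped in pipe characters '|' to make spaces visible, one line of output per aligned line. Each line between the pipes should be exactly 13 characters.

Line 1: ['bean', 'frog'] (min_width=9, slack=4)
Line 2: ['fast'] (min_width=4, slack=9)
Line 3: ['everything', 'it'] (min_width=13, slack=0)
Line 4: ['rectangle'] (min_width=9, slack=4)
Line 5: ['hard', 'red', 'low'] (min_width=12, slack=1)

Answer: |    bean frog|
|         fast|
|everything it|
|    rectangle|
| hard red low|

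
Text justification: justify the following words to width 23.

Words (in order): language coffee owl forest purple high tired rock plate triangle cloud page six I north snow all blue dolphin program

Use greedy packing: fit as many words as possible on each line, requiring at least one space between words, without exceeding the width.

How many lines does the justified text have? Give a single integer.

Answer: 6

Derivation:
Line 1: ['language', 'coffee', 'owl'] (min_width=19, slack=4)
Line 2: ['forest', 'purple', 'high'] (min_width=18, slack=5)
Line 3: ['tired', 'rock', 'plate'] (min_width=16, slack=7)
Line 4: ['triangle', 'cloud', 'page', 'six'] (min_width=23, slack=0)
Line 5: ['I', 'north', 'snow', 'all', 'blue'] (min_width=21, slack=2)
Line 6: ['dolphin', 'program'] (min_width=15, slack=8)
Total lines: 6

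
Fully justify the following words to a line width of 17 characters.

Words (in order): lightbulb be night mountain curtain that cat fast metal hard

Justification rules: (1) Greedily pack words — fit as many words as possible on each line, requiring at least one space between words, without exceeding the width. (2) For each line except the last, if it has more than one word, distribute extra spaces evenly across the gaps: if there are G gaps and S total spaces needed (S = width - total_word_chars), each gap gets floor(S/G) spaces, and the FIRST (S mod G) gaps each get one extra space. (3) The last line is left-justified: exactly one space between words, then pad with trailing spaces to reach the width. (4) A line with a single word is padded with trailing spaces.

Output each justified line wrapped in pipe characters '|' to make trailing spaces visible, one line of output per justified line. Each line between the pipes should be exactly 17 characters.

Line 1: ['lightbulb', 'be'] (min_width=12, slack=5)
Line 2: ['night', 'mountain'] (min_width=14, slack=3)
Line 3: ['curtain', 'that', 'cat'] (min_width=16, slack=1)
Line 4: ['fast', 'metal', 'hard'] (min_width=15, slack=2)

Answer: |lightbulb      be|
|night    mountain|
|curtain  that cat|
|fast metal hard  |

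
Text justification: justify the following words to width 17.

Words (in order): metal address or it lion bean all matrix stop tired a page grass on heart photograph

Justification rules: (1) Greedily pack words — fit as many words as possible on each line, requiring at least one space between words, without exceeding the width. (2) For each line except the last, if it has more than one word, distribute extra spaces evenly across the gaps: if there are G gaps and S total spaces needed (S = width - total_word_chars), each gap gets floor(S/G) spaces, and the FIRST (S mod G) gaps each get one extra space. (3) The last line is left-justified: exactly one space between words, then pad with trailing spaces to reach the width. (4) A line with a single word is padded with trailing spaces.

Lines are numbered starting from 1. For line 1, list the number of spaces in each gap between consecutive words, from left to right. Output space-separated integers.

Line 1: ['metal', 'address', 'or'] (min_width=16, slack=1)
Line 2: ['it', 'lion', 'bean', 'all'] (min_width=16, slack=1)
Line 3: ['matrix', 'stop', 'tired'] (min_width=17, slack=0)
Line 4: ['a', 'page', 'grass', 'on'] (min_width=15, slack=2)
Line 5: ['heart', 'photograph'] (min_width=16, slack=1)

Answer: 2 1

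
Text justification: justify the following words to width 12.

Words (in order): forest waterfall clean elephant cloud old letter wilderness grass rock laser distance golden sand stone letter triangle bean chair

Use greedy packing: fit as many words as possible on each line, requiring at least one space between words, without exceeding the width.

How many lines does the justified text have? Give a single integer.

Answer: 14

Derivation:
Line 1: ['forest'] (min_width=6, slack=6)
Line 2: ['waterfall'] (min_width=9, slack=3)
Line 3: ['clean'] (min_width=5, slack=7)
Line 4: ['elephant'] (min_width=8, slack=4)
Line 5: ['cloud', 'old'] (min_width=9, slack=3)
Line 6: ['letter'] (min_width=6, slack=6)
Line 7: ['wilderness'] (min_width=10, slack=2)
Line 8: ['grass', 'rock'] (min_width=10, slack=2)
Line 9: ['laser'] (min_width=5, slack=7)
Line 10: ['distance'] (min_width=8, slack=4)
Line 11: ['golden', 'sand'] (min_width=11, slack=1)
Line 12: ['stone', 'letter'] (min_width=12, slack=0)
Line 13: ['triangle'] (min_width=8, slack=4)
Line 14: ['bean', 'chair'] (min_width=10, slack=2)
Total lines: 14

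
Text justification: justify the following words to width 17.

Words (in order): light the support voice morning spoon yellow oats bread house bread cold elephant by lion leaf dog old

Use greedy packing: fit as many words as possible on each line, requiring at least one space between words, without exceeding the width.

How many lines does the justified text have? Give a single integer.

Line 1: ['light', 'the', 'support'] (min_width=17, slack=0)
Line 2: ['voice', 'morning'] (min_width=13, slack=4)
Line 3: ['spoon', 'yellow', 'oats'] (min_width=17, slack=0)
Line 4: ['bread', 'house', 'bread'] (min_width=17, slack=0)
Line 5: ['cold', 'elephant', 'by'] (min_width=16, slack=1)
Line 6: ['lion', 'leaf', 'dog', 'old'] (min_width=17, slack=0)
Total lines: 6

Answer: 6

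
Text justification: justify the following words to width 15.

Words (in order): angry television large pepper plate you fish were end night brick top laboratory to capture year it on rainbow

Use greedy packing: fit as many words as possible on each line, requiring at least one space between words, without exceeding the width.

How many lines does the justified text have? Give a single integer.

Answer: 9

Derivation:
Line 1: ['angry'] (min_width=5, slack=10)
Line 2: ['television'] (min_width=10, slack=5)
Line 3: ['large', 'pepper'] (min_width=12, slack=3)
Line 4: ['plate', 'you', 'fish'] (min_width=14, slack=1)
Line 5: ['were', 'end', 'night'] (min_width=14, slack=1)
Line 6: ['brick', 'top'] (min_width=9, slack=6)
Line 7: ['laboratory', 'to'] (min_width=13, slack=2)
Line 8: ['capture', 'year', 'it'] (min_width=15, slack=0)
Line 9: ['on', 'rainbow'] (min_width=10, slack=5)
Total lines: 9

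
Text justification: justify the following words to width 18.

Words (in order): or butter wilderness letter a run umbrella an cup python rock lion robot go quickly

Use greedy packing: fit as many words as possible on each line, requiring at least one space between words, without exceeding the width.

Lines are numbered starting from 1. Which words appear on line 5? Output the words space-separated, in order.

Line 1: ['or', 'butter'] (min_width=9, slack=9)
Line 2: ['wilderness', 'letter'] (min_width=17, slack=1)
Line 3: ['a', 'run', 'umbrella', 'an'] (min_width=17, slack=1)
Line 4: ['cup', 'python', 'rock'] (min_width=15, slack=3)
Line 5: ['lion', 'robot', 'go'] (min_width=13, slack=5)
Line 6: ['quickly'] (min_width=7, slack=11)

Answer: lion robot go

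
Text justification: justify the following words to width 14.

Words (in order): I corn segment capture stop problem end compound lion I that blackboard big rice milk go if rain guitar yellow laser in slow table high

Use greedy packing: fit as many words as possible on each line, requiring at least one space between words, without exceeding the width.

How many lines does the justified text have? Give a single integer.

Line 1: ['I', 'corn', 'segment'] (min_width=14, slack=0)
Line 2: ['capture', 'stop'] (min_width=12, slack=2)
Line 3: ['problem', 'end'] (min_width=11, slack=3)
Line 4: ['compound', 'lion'] (min_width=13, slack=1)
Line 5: ['I', 'that'] (min_width=6, slack=8)
Line 6: ['blackboard', 'big'] (min_width=14, slack=0)
Line 7: ['rice', 'milk', 'go'] (min_width=12, slack=2)
Line 8: ['if', 'rain', 'guitar'] (min_width=14, slack=0)
Line 9: ['yellow', 'laser'] (min_width=12, slack=2)
Line 10: ['in', 'slow', 'table'] (min_width=13, slack=1)
Line 11: ['high'] (min_width=4, slack=10)
Total lines: 11

Answer: 11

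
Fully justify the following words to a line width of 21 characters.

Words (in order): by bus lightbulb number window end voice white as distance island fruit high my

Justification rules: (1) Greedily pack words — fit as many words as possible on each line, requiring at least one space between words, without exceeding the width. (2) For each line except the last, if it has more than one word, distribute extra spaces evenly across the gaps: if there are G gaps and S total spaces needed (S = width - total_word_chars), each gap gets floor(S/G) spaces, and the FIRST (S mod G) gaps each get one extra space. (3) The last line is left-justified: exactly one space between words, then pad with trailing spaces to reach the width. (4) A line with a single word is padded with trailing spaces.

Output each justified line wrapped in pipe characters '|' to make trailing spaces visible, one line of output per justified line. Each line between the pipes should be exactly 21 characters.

Line 1: ['by', 'bus', 'lightbulb'] (min_width=16, slack=5)
Line 2: ['number', 'window', 'end'] (min_width=17, slack=4)
Line 3: ['voice', 'white', 'as'] (min_width=14, slack=7)
Line 4: ['distance', 'island', 'fruit'] (min_width=21, slack=0)
Line 5: ['high', 'my'] (min_width=7, slack=14)

Answer: |by    bus   lightbulb|
|number   window   end|
|voice     white    as|
|distance island fruit|
|high my              |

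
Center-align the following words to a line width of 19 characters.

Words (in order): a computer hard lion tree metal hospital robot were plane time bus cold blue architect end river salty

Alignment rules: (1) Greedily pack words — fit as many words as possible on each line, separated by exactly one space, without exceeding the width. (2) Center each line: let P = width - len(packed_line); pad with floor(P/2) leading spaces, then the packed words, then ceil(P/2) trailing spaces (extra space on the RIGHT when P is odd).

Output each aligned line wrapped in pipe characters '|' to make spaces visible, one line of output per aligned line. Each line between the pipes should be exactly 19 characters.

Answer: |  a computer hard  |
|  lion tree metal  |
|hospital robot were|
|plane time bus cold|
|blue architect end |
|    river salty    |

Derivation:
Line 1: ['a', 'computer', 'hard'] (min_width=15, slack=4)
Line 2: ['lion', 'tree', 'metal'] (min_width=15, slack=4)
Line 3: ['hospital', 'robot', 'were'] (min_width=19, slack=0)
Line 4: ['plane', 'time', 'bus', 'cold'] (min_width=19, slack=0)
Line 5: ['blue', 'architect', 'end'] (min_width=18, slack=1)
Line 6: ['river', 'salty'] (min_width=11, slack=8)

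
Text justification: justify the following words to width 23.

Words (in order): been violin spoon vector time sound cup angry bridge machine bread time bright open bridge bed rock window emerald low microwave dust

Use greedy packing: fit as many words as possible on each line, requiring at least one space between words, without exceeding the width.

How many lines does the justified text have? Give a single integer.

Answer: 7

Derivation:
Line 1: ['been', 'violin', 'spoon'] (min_width=17, slack=6)
Line 2: ['vector', 'time', 'sound', 'cup'] (min_width=21, slack=2)
Line 3: ['angry', 'bridge', 'machine'] (min_width=20, slack=3)
Line 4: ['bread', 'time', 'bright', 'open'] (min_width=22, slack=1)
Line 5: ['bridge', 'bed', 'rock', 'window'] (min_width=22, slack=1)
Line 6: ['emerald', 'low', 'microwave'] (min_width=21, slack=2)
Line 7: ['dust'] (min_width=4, slack=19)
Total lines: 7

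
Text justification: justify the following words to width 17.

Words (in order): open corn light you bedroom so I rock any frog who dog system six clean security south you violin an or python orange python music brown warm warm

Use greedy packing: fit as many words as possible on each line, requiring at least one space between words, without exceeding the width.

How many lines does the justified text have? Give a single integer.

Answer: 10

Derivation:
Line 1: ['open', 'corn', 'light'] (min_width=15, slack=2)
Line 2: ['you', 'bedroom', 'so', 'I'] (min_width=16, slack=1)
Line 3: ['rock', 'any', 'frog', 'who'] (min_width=17, slack=0)
Line 4: ['dog', 'system', 'six'] (min_width=14, slack=3)
Line 5: ['clean', 'security'] (min_width=14, slack=3)
Line 6: ['south', 'you', 'violin'] (min_width=16, slack=1)
Line 7: ['an', 'or', 'python'] (min_width=12, slack=5)
Line 8: ['orange', 'python'] (min_width=13, slack=4)
Line 9: ['music', 'brown', 'warm'] (min_width=16, slack=1)
Line 10: ['warm'] (min_width=4, slack=13)
Total lines: 10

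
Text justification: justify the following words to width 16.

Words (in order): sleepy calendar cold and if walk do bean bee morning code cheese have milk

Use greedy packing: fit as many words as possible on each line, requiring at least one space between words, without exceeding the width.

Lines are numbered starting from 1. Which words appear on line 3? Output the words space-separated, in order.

Answer: do bean bee

Derivation:
Line 1: ['sleepy', 'calendar'] (min_width=15, slack=1)
Line 2: ['cold', 'and', 'if', 'walk'] (min_width=16, slack=0)
Line 3: ['do', 'bean', 'bee'] (min_width=11, slack=5)
Line 4: ['morning', 'code'] (min_width=12, slack=4)
Line 5: ['cheese', 'have', 'milk'] (min_width=16, slack=0)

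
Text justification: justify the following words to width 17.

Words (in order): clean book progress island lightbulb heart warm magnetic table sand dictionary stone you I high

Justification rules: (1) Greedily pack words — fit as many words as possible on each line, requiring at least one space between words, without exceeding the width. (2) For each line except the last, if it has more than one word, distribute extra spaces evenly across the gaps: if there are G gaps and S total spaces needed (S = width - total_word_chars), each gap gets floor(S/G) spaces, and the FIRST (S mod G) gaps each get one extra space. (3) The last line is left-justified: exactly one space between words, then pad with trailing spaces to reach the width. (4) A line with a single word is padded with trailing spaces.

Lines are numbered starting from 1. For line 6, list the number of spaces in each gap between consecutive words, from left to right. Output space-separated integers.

Line 1: ['clean', 'book'] (min_width=10, slack=7)
Line 2: ['progress', 'island'] (min_width=15, slack=2)
Line 3: ['lightbulb', 'heart'] (min_width=15, slack=2)
Line 4: ['warm', 'magnetic'] (min_width=13, slack=4)
Line 5: ['table', 'sand'] (min_width=10, slack=7)
Line 6: ['dictionary', 'stone'] (min_width=16, slack=1)
Line 7: ['you', 'I', 'high'] (min_width=10, slack=7)

Answer: 2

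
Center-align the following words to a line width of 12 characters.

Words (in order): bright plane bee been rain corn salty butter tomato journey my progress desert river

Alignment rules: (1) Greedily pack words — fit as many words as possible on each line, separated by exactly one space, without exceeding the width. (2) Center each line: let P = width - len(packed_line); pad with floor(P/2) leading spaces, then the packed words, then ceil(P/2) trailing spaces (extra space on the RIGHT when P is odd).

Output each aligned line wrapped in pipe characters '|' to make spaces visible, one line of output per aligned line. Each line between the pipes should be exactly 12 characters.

Line 1: ['bright', 'plane'] (min_width=12, slack=0)
Line 2: ['bee', 'been'] (min_width=8, slack=4)
Line 3: ['rain', 'corn'] (min_width=9, slack=3)
Line 4: ['salty', 'butter'] (min_width=12, slack=0)
Line 5: ['tomato'] (min_width=6, slack=6)
Line 6: ['journey', 'my'] (min_width=10, slack=2)
Line 7: ['progress'] (min_width=8, slack=4)
Line 8: ['desert', 'river'] (min_width=12, slack=0)

Answer: |bright plane|
|  bee been  |
| rain corn  |
|salty butter|
|   tomato   |
| journey my |
|  progress  |
|desert river|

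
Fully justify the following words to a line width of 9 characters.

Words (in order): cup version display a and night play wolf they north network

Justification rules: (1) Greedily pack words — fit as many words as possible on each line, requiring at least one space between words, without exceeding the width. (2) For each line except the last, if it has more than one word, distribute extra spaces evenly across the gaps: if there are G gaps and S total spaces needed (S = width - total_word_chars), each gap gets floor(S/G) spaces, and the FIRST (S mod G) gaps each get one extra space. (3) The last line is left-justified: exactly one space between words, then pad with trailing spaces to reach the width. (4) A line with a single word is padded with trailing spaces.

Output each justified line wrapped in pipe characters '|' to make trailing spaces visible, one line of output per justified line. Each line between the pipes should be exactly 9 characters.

Answer: |cup      |
|version  |
|display a|
|and night|
|play wolf|
|they     |
|north    |
|network  |

Derivation:
Line 1: ['cup'] (min_width=3, slack=6)
Line 2: ['version'] (min_width=7, slack=2)
Line 3: ['display', 'a'] (min_width=9, slack=0)
Line 4: ['and', 'night'] (min_width=9, slack=0)
Line 5: ['play', 'wolf'] (min_width=9, slack=0)
Line 6: ['they'] (min_width=4, slack=5)
Line 7: ['north'] (min_width=5, slack=4)
Line 8: ['network'] (min_width=7, slack=2)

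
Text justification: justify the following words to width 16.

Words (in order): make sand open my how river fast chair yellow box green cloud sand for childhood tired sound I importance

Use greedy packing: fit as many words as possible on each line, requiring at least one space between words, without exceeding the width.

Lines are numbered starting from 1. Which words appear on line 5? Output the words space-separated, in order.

Answer: cloud sand for

Derivation:
Line 1: ['make', 'sand', 'open'] (min_width=14, slack=2)
Line 2: ['my', 'how', 'river'] (min_width=12, slack=4)
Line 3: ['fast', 'chair'] (min_width=10, slack=6)
Line 4: ['yellow', 'box', 'green'] (min_width=16, slack=0)
Line 5: ['cloud', 'sand', 'for'] (min_width=14, slack=2)
Line 6: ['childhood', 'tired'] (min_width=15, slack=1)
Line 7: ['sound', 'I'] (min_width=7, slack=9)
Line 8: ['importance'] (min_width=10, slack=6)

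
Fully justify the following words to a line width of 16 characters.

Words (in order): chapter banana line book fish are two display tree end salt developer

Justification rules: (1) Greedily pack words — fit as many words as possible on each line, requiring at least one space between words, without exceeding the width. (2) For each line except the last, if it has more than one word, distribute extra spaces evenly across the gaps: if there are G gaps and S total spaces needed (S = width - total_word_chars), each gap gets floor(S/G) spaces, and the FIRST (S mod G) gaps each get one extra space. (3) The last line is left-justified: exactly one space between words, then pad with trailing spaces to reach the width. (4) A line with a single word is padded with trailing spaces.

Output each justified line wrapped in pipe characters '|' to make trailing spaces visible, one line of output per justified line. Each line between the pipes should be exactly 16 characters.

Answer: |chapter   banana|
|line  book  fish|
|are  two display|
|tree   end  salt|
|developer       |

Derivation:
Line 1: ['chapter', 'banana'] (min_width=14, slack=2)
Line 2: ['line', 'book', 'fish'] (min_width=14, slack=2)
Line 3: ['are', 'two', 'display'] (min_width=15, slack=1)
Line 4: ['tree', 'end', 'salt'] (min_width=13, slack=3)
Line 5: ['developer'] (min_width=9, slack=7)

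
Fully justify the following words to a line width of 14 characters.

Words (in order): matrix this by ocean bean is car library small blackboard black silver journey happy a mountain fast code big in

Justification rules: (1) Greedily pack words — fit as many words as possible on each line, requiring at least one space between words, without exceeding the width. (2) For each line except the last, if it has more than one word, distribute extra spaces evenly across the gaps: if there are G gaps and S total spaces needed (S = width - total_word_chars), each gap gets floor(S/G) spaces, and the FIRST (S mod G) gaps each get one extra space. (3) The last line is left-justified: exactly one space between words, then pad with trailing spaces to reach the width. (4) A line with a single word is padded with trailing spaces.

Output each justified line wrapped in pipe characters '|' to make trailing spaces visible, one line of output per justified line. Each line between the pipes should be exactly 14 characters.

Line 1: ['matrix', 'this', 'by'] (min_width=14, slack=0)
Line 2: ['ocean', 'bean', 'is'] (min_width=13, slack=1)
Line 3: ['car', 'library'] (min_width=11, slack=3)
Line 4: ['small'] (min_width=5, slack=9)
Line 5: ['blackboard'] (min_width=10, slack=4)
Line 6: ['black', 'silver'] (min_width=12, slack=2)
Line 7: ['journey', 'happy'] (min_width=13, slack=1)
Line 8: ['a', 'mountain'] (min_width=10, slack=4)
Line 9: ['fast', 'code', 'big'] (min_width=13, slack=1)
Line 10: ['in'] (min_width=2, slack=12)

Answer: |matrix this by|
|ocean  bean is|
|car    library|
|small         |
|blackboard    |
|black   silver|
|journey  happy|
|a     mountain|
|fast  code big|
|in            |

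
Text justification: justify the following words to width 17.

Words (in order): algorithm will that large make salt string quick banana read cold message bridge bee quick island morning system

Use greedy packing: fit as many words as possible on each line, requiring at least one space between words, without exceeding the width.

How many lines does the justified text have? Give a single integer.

Answer: 7

Derivation:
Line 1: ['algorithm', 'will'] (min_width=14, slack=3)
Line 2: ['that', 'large', 'make'] (min_width=15, slack=2)
Line 3: ['salt', 'string', 'quick'] (min_width=17, slack=0)
Line 4: ['banana', 'read', 'cold'] (min_width=16, slack=1)
Line 5: ['message', 'bridge'] (min_width=14, slack=3)
Line 6: ['bee', 'quick', 'island'] (min_width=16, slack=1)
Line 7: ['morning', 'system'] (min_width=14, slack=3)
Total lines: 7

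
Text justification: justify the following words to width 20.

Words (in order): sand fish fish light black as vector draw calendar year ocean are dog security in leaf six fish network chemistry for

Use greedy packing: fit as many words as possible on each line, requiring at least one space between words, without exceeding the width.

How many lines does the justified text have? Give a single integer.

Line 1: ['sand', 'fish', 'fish', 'light'] (min_width=20, slack=0)
Line 2: ['black', 'as', 'vector', 'draw'] (min_width=20, slack=0)
Line 3: ['calendar', 'year', 'ocean'] (min_width=19, slack=1)
Line 4: ['are', 'dog', 'security', 'in'] (min_width=19, slack=1)
Line 5: ['leaf', 'six', 'fish'] (min_width=13, slack=7)
Line 6: ['network', 'chemistry'] (min_width=17, slack=3)
Line 7: ['for'] (min_width=3, slack=17)
Total lines: 7

Answer: 7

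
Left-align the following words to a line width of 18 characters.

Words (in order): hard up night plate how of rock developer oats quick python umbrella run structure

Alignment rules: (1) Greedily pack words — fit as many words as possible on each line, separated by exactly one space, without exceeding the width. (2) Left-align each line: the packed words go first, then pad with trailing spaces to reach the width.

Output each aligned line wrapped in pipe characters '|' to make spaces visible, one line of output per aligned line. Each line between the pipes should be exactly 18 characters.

Answer: |hard up night     |
|plate how of rock |
|developer oats    |
|quick python      |
|umbrella run      |
|structure         |

Derivation:
Line 1: ['hard', 'up', 'night'] (min_width=13, slack=5)
Line 2: ['plate', 'how', 'of', 'rock'] (min_width=17, slack=1)
Line 3: ['developer', 'oats'] (min_width=14, slack=4)
Line 4: ['quick', 'python'] (min_width=12, slack=6)
Line 5: ['umbrella', 'run'] (min_width=12, slack=6)
Line 6: ['structure'] (min_width=9, slack=9)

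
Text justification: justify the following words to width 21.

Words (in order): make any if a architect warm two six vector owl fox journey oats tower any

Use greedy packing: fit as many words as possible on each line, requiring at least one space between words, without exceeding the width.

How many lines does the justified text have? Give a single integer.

Line 1: ['make', 'any', 'if', 'a'] (min_width=13, slack=8)
Line 2: ['architect', 'warm', 'two'] (min_width=18, slack=3)
Line 3: ['six', 'vector', 'owl', 'fox'] (min_width=18, slack=3)
Line 4: ['journey', 'oats', 'tower'] (min_width=18, slack=3)
Line 5: ['any'] (min_width=3, slack=18)
Total lines: 5

Answer: 5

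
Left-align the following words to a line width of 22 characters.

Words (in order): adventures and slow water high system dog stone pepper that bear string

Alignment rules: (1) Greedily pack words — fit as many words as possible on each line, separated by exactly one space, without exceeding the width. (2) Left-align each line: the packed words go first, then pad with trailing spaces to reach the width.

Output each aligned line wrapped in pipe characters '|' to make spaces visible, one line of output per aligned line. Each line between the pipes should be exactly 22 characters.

Line 1: ['adventures', 'and', 'slow'] (min_width=19, slack=3)
Line 2: ['water', 'high', 'system', 'dog'] (min_width=21, slack=1)
Line 3: ['stone', 'pepper', 'that', 'bear'] (min_width=22, slack=0)
Line 4: ['string'] (min_width=6, slack=16)

Answer: |adventures and slow   |
|water high system dog |
|stone pepper that bear|
|string                |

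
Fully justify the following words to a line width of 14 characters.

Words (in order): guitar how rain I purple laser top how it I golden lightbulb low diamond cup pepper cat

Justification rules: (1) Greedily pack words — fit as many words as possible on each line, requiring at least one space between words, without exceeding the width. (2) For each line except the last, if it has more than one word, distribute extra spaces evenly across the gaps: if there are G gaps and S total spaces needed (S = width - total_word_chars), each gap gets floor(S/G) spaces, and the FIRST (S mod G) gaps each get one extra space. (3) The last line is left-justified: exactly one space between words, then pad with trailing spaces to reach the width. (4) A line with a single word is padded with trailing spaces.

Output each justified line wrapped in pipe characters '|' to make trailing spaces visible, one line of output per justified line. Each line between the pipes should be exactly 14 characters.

Line 1: ['guitar', 'how'] (min_width=10, slack=4)
Line 2: ['rain', 'I', 'purple'] (min_width=13, slack=1)
Line 3: ['laser', 'top', 'how'] (min_width=13, slack=1)
Line 4: ['it', 'I', 'golden'] (min_width=11, slack=3)
Line 5: ['lightbulb', 'low'] (min_width=13, slack=1)
Line 6: ['diamond', 'cup'] (min_width=11, slack=3)
Line 7: ['pepper', 'cat'] (min_width=10, slack=4)

Answer: |guitar     how|
|rain  I purple|
|laser  top how|
|it   I  golden|
|lightbulb  low|
|diamond    cup|
|pepper cat    |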